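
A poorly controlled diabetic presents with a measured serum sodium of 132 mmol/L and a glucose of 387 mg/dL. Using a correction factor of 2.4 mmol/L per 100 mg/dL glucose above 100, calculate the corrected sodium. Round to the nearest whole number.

139 mmol/L

Corrected Na = measured Na + 2.4 · (glucose − 100)/100
= 132 + 2.4 · (387 − 100)/100
= 132 + 6.9
= 138.9 mmol/L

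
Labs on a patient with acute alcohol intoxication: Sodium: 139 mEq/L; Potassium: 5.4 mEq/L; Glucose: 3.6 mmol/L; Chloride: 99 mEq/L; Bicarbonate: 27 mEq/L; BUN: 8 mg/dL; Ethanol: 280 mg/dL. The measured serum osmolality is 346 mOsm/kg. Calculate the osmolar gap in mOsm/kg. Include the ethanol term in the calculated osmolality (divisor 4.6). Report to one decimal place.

0.7 mOsm/kg

Calculated osmolality = 2·Na + glucose + BUN/2.8 + ethanol/4.6
= 2·139 + 3.6 + 8/2.8 + 280/4.6
= 278 + 3.60 + 2.86 + 60.87
= 345.33 mOsm/kg ≈ 345.3 mOsm/kg
Osmolar gap = measured − calculated = 346 − 345.3 = 0.7 mOsm/kg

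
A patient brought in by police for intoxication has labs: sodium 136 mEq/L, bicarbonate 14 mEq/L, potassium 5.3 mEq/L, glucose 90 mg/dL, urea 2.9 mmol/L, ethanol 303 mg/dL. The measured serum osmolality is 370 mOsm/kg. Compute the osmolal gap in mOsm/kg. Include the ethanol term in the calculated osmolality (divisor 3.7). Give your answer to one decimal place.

8.2 mOsm/kg

Calculated osmolality = 2·Na + glucose/18 + urea + ethanol/3.7
= 2·136 + 90/18 + 2.9 + 303/3.7
= 272 + 5 + 2.90 + 81.89
= 361.79 mOsm/kg ≈ 361.8 mOsm/kg
Osmolar gap = measured − calculated = 370 − 361.8 = 8.2 mOsm/kg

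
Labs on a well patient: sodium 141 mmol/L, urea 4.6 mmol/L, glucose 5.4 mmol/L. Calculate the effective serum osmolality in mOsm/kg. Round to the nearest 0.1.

Effective osmolality excludes urea (freely permeant across cell membranes):
2·Na + glucose
= 2·141 + 5.4
= 282 + 5.4
= 287.4 mOsm/kg

287.4 mOsm/kg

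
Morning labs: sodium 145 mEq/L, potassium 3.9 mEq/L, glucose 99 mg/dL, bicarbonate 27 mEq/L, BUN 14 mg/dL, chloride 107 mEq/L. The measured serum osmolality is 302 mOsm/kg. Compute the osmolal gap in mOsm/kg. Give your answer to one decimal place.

1.5 mOsm/kg

Calculated osmolality = 2·Na + glucose/18 + BUN/2.8
= 2·145 + 99/18 + 14/2.8
= 290 + 5.50 + 5
= 300.5 mOsm/kg ≈ 300.5 mOsm/kg
Osmolar gap = measured − calculated = 302 − 300.5 = 1.5 mOsm/kg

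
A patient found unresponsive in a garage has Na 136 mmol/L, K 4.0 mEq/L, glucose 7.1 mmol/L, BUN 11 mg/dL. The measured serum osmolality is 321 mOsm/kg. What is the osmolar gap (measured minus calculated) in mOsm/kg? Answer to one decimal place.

Calculated osmolality = 2·Na + glucose + BUN/2.8
= 2·136 + 7.1 + 11/2.8
= 272 + 7.10 + 3.93
= 283.03 mOsm/kg ≈ 283.0 mOsm/kg
Osmolar gap = measured − calculated = 321 − 283.0 = 38.0 mOsm/kg

38.0 mOsm/kg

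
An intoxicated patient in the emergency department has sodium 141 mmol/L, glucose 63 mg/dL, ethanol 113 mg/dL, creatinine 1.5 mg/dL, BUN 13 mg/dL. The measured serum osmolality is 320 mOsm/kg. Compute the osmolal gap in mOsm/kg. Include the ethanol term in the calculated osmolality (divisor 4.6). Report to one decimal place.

5.3 mOsm/kg

Calculated osmolality = 2·Na + glucose/18 + BUN/2.8 + ethanol/4.6
= 2·141 + 63/18 + 13/2.8 + 113/4.6
= 282 + 3.50 + 4.64 + 24.57
= 314.71 mOsm/kg ≈ 314.7 mOsm/kg
Osmolar gap = measured − calculated = 320 − 314.7 = 5.3 mOsm/kg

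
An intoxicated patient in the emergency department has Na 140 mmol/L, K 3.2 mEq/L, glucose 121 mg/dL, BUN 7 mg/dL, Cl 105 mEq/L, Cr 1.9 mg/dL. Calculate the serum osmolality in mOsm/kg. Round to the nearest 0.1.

Calculated osmolality = 2·Na + glucose/18 + BUN/2.8
= 2·140 + 121/18 + 7/2.8
= 280 + 6.72 + 2.50
= 289.22 mOsm/kg

289.2 mOsm/kg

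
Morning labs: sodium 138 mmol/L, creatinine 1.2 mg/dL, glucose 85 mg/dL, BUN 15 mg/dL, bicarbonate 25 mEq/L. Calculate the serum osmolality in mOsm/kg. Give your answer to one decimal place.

Calculated osmolality = 2·Na + glucose/18 + BUN/2.8
= 2·138 + 85/18 + 15/2.8
= 276 + 4.72 + 5.36
= 286.08 mOsm/kg

286.1 mOsm/kg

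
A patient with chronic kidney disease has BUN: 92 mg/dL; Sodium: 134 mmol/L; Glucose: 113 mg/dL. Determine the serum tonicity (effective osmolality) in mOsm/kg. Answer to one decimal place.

274.3 mOsm/kg

Effective osmolality excludes urea (freely permeant across cell membranes):
2·Na + glucose/18
= 2·134 + 113/18
= 268 + 6.28
= 274.28 mOsm/kg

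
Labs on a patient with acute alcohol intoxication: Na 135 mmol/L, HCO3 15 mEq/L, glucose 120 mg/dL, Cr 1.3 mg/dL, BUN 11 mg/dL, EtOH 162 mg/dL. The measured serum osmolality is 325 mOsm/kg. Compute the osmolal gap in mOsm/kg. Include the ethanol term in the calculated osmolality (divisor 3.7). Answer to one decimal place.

Calculated osmolality = 2·Na + glucose/18 + BUN/2.8 + ethanol/3.7
= 2·135 + 120/18 + 11/2.8 + 162/3.7
= 270 + 6.67 + 3.93 + 43.78
= 324.38 mOsm/kg ≈ 324.4 mOsm/kg
Osmolar gap = measured − calculated = 325 − 324.4 = 0.6 mOsm/kg

0.6 mOsm/kg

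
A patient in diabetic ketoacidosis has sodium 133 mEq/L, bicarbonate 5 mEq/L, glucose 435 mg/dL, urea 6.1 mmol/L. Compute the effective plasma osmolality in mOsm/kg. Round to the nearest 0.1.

290.2 mOsm/kg

Effective osmolality excludes urea (freely permeant across cell membranes):
2·Na + glucose/18
= 2·133 + 435/18
= 266 + 24.17
= 290.17 mOsm/kg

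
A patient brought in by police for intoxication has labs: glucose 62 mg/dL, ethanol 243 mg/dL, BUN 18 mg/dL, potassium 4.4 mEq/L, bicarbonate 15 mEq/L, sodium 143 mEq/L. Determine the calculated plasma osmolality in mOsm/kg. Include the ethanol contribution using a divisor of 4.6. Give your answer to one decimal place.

348.7 mOsm/kg

Calculated osmolality = 2·Na + glucose/18 + BUN/2.8 + ethanol/4.6
= 2·143 + 62/18 + 18/2.8 + 243/4.6
= 286 + 3.44 + 6.43 + 52.83
= 348.7 mOsm/kg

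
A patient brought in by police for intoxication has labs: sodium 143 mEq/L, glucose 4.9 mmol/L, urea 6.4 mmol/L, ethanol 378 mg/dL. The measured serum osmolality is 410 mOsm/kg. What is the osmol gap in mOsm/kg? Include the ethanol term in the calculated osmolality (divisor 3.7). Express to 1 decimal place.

Calculated osmolality = 2·Na + glucose + urea + ethanol/3.7
= 2·143 + 4.9 + 6.4 + 378/3.7
= 286 + 4.90 + 6.40 + 102.16
= 399.46 mOsm/kg ≈ 399.5 mOsm/kg
Osmolar gap = measured − calculated = 410 − 399.5 = 10.5 mOsm/kg

10.5 mOsm/kg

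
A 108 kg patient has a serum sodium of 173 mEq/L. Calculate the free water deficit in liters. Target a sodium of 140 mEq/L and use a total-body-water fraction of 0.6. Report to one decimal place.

15.3 L

TBW = 0.6 · 108 = 64.8 L
Free water deficit = TBW · (Na/140 − 1)
= 64.8 · (173/140 − 1)
= 64.8 · 0.2357
= 15.27 L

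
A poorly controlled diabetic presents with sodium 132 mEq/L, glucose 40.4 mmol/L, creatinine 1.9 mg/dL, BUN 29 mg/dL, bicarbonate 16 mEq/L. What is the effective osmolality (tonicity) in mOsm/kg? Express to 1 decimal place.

Effective osmolality excludes urea (freely permeant across cell membranes):
2·Na + glucose
= 2·132 + 40.4
= 264 + 40.4
= 304.4 mOsm/kg

304.4 mOsm/kg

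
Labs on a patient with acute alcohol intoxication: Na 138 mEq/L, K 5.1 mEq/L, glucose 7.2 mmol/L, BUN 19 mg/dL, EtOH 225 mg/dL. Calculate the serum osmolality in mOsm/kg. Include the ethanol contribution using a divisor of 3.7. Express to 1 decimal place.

350.8 mOsm/kg

Calculated osmolality = 2·Na + glucose + BUN/2.8 + ethanol/3.7
= 2·138 + 7.2 + 19/2.8 + 225/3.7
= 276 + 7.20 + 6.79 + 60.81
= 350.8 mOsm/kg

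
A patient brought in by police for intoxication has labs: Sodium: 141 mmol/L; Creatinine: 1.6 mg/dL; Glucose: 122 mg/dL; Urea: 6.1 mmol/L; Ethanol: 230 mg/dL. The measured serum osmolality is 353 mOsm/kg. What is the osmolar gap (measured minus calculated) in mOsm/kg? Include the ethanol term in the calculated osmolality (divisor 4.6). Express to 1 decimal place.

Calculated osmolality = 2·Na + glucose/18 + urea + ethanol/4.6
= 2·141 + 122/18 + 6.1 + 230/4.6
= 282 + 6.78 + 6.10 + 50
= 344.88 mOsm/kg ≈ 344.9 mOsm/kg
Osmolar gap = measured − calculated = 353 − 344.9 = 8.1 mOsm/kg

8.1 mOsm/kg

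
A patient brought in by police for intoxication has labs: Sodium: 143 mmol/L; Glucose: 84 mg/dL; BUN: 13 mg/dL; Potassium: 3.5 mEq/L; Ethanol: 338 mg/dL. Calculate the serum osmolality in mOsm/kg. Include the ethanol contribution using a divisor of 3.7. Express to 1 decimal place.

Calculated osmolality = 2·Na + glucose/18 + BUN/2.8 + ethanol/3.7
= 2·143 + 84/18 + 13/2.8 + 338/3.7
= 286 + 4.67 + 4.64 + 91.35
= 386.66 mOsm/kg

386.7 mOsm/kg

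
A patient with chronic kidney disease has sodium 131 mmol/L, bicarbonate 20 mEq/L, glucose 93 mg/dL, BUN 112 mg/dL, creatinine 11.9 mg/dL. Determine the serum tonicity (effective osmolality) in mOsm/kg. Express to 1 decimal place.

Effective osmolality excludes urea (freely permeant across cell membranes):
2·Na + glucose/18
= 2·131 + 93/18
= 262 + 5.17
= 267.17 mOsm/kg

267.2 mOsm/kg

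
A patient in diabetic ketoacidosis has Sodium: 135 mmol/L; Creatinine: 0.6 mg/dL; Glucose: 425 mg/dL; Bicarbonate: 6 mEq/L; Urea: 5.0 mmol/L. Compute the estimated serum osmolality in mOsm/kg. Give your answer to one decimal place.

298.6 mOsm/kg

Calculated osmolality = 2·Na + glucose/18 + urea
= 2·135 + 425/18 + 5
= 270 + 23.61 + 5
= 298.61 mOsm/kg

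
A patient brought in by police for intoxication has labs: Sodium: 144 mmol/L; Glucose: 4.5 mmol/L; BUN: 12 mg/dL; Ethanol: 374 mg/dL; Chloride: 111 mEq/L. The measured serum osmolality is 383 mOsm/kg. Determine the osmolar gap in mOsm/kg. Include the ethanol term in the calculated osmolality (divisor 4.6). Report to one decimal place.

Calculated osmolality = 2·Na + glucose + BUN/2.8 + ethanol/4.6
= 2·144 + 4.5 + 12/2.8 + 374/4.6
= 288 + 4.50 + 4.29 + 81.30
= 378.09 mOsm/kg ≈ 378.1 mOsm/kg
Osmolar gap = measured − calculated = 383 − 378.1 = 4.9 mOsm/kg

4.9 mOsm/kg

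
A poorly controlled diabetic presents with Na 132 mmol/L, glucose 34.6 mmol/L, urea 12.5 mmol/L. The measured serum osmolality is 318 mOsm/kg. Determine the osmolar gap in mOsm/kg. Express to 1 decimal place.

6.9 mOsm/kg

Calculated osmolality = 2·Na + glucose + urea
= 2·132 + 34.6 + 12.5
= 264 + 34.60 + 12.50
= 311.1 mOsm/kg ≈ 311.1 mOsm/kg
Osmolar gap = measured − calculated = 318 − 311.1 = 6.9 mOsm/kg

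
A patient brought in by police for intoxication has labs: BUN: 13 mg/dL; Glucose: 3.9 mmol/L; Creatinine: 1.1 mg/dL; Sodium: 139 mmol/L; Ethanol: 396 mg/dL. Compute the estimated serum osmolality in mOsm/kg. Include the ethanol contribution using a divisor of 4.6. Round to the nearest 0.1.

Calculated osmolality = 2·Na + glucose + BUN/2.8 + ethanol/4.6
= 2·139 + 3.9 + 13/2.8 + 396/4.6
= 278 + 3.90 + 4.64 + 86.09
= 372.63 mOsm/kg

372.6 mOsm/kg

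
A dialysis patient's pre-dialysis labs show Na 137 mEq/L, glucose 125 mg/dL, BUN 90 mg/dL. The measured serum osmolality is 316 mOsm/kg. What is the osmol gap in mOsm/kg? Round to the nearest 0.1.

2.9 mOsm/kg

Calculated osmolality = 2·Na + glucose/18 + BUN/2.8
= 2·137 + 125/18 + 90/2.8
= 274 + 6.94 + 32.14
= 313.08 mOsm/kg ≈ 313.1 mOsm/kg
Osmolar gap = measured − calculated = 316 − 313.1 = 2.9 mOsm/kg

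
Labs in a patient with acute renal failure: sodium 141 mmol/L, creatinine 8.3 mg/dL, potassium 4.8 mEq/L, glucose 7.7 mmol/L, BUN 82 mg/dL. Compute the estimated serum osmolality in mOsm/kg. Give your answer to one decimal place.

319.0 mOsm/kg

Calculated osmolality = 2·Na + glucose + BUN/2.8
= 2·141 + 7.7 + 82/2.8
= 282 + 7.70 + 29.29
= 318.99 mOsm/kg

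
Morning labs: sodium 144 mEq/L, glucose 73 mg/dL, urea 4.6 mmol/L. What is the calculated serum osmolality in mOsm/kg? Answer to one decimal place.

Calculated osmolality = 2·Na + glucose/18 + urea
= 2·144 + 73/18 + 4.6
= 288 + 4.06 + 4.60
= 296.66 mOsm/kg

296.7 mOsm/kg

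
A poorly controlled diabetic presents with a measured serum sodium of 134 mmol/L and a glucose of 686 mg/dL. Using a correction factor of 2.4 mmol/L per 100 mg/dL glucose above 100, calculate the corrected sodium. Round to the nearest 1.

148 mmol/L

Corrected Na = measured Na + 2.4 · (glucose − 100)/100
= 134 + 2.4 · (686 − 100)/100
= 134 + 14.1
= 148.1 mmol/L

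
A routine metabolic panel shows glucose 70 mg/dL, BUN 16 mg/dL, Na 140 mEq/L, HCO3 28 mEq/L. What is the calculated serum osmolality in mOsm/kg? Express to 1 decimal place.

Calculated osmolality = 2·Na + glucose/18 + BUN/2.8
= 2·140 + 70/18 + 16/2.8
= 280 + 3.89 + 5.71
= 289.6 mOsm/kg

289.6 mOsm/kg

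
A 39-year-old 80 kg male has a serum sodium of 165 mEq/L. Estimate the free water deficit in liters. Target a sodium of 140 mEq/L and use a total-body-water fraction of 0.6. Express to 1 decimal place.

8.6 L

TBW = 0.6 · 80 = 48 L
Free water deficit = TBW · (Na/140 − 1)
= 48 · (165/140 − 1)
= 48 · 0.1786
= 8.57 L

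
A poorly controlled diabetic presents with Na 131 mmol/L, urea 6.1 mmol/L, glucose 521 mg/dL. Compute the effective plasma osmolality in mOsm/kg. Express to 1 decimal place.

290.9 mOsm/kg

Effective osmolality excludes urea (freely permeant across cell membranes):
2·Na + glucose/18
= 2·131 + 521/18
= 262 + 28.94
= 290.94 mOsm/kg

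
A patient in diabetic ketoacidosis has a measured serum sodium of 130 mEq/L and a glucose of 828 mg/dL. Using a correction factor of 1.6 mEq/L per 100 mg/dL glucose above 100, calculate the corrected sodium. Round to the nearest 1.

142 mEq/L

Corrected Na = measured Na + 1.6 · (glucose − 100)/100
= 130 + 1.6 · (828 − 100)/100
= 130 + 11.6
= 141.6 mEq/L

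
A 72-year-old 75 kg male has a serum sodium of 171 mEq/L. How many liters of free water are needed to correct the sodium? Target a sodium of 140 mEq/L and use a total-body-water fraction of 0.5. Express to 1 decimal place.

TBW = 0.5 · 75 = 37.5 L
Free water deficit = TBW · (Na/140 − 1)
= 37.5 · (171/140 − 1)
= 37.5 · 0.2214
= 8.3 L

8.3 L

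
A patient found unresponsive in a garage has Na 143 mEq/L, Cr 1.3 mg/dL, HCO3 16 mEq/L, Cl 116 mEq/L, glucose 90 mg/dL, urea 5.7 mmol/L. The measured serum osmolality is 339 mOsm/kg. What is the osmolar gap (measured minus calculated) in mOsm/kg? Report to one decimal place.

42.3 mOsm/kg

Calculated osmolality = 2·Na + glucose/18 + urea
= 2·143 + 90/18 + 5.7
= 286 + 5 + 5.70
= 296.7 mOsm/kg ≈ 296.7 mOsm/kg
Osmolar gap = measured − calculated = 339 − 296.7 = 42.3 mOsm/kg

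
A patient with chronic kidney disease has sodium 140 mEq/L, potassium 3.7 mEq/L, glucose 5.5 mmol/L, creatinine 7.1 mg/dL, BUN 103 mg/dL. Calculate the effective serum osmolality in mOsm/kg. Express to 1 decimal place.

285.5 mOsm/kg

Effective osmolality excludes urea (freely permeant across cell membranes):
2·Na + glucose
= 2·140 + 5.5
= 280 + 5.5
= 285.5 mOsm/kg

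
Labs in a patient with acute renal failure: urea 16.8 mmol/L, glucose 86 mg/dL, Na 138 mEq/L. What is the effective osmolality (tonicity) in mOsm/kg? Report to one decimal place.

280.8 mOsm/kg

Effective osmolality excludes urea (freely permeant across cell membranes):
2·Na + glucose/18
= 2·138 + 86/18
= 276 + 4.78
= 280.78 mOsm/kg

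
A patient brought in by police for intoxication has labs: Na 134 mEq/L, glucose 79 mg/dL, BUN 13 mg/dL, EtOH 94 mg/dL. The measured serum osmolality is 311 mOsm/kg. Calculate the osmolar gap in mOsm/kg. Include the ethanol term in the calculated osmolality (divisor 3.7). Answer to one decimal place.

8.6 mOsm/kg

Calculated osmolality = 2·Na + glucose/18 + BUN/2.8 + ethanol/3.7
= 2·134 + 79/18 + 13/2.8 + 94/3.7
= 268 + 4.39 + 4.64 + 25.41
= 302.44 mOsm/kg ≈ 302.4 mOsm/kg
Osmolar gap = measured − calculated = 311 − 302.4 = 8.6 mOsm/kg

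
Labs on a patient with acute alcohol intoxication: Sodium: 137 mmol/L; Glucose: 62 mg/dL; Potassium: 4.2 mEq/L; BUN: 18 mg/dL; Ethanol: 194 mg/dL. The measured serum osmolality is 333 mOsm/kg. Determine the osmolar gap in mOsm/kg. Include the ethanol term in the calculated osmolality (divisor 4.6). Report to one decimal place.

Calculated osmolality = 2·Na + glucose/18 + BUN/2.8 + ethanol/4.6
= 2·137 + 62/18 + 18/2.8 + 194/4.6
= 274 + 3.44 + 6.43 + 42.17
= 326.04 mOsm/kg ≈ 326.0 mOsm/kg
Osmolar gap = measured − calculated = 333 − 326.0 = 7.0 mOsm/kg

7.0 mOsm/kg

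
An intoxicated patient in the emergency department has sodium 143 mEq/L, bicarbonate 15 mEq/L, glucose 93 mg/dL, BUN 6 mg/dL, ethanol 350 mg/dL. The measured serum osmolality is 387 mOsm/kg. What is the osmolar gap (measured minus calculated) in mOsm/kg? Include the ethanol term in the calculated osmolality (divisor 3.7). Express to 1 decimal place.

Calculated osmolality = 2·Na + glucose/18 + BUN/2.8 + ethanol/3.7
= 2·143 + 93/18 + 6/2.8 + 350/3.7
= 286 + 5.17 + 2.14 + 94.59
= 387.9 mOsm/kg ≈ 387.9 mOsm/kg
Osmolar gap = measured − calculated = 387 − 387.9 = -0.9 mOsm/kg

-0.9 mOsm/kg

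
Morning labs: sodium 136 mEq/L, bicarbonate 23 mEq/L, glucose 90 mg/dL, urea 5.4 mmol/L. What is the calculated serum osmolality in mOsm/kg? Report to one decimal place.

Calculated osmolality = 2·Na + glucose/18 + urea
= 2·136 + 90/18 + 5.4
= 272 + 5 + 5.40
= 282.4 mOsm/kg

282.4 mOsm/kg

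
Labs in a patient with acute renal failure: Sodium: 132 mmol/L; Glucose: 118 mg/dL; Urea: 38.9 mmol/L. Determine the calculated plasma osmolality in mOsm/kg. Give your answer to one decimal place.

309.5 mOsm/kg

Calculated osmolality = 2·Na + glucose/18 + urea
= 2·132 + 118/18 + 38.9
= 264 + 6.56 + 38.90
= 309.46 mOsm/kg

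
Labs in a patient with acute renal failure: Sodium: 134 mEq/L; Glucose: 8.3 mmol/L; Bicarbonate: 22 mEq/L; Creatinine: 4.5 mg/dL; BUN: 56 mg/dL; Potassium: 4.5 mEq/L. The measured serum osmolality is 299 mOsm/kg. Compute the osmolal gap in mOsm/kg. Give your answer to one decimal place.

Calculated osmolality = 2·Na + glucose + BUN/2.8
= 2·134 + 8.3 + 56/2.8
= 268 + 8.30 + 20
= 296.3 mOsm/kg ≈ 296.3 mOsm/kg
Osmolar gap = measured − calculated = 299 − 296.3 = 2.7 mOsm/kg

2.7 mOsm/kg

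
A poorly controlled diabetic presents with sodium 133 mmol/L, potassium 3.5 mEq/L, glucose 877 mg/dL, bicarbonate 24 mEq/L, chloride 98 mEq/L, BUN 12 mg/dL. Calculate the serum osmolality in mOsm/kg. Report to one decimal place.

319.0 mOsm/kg

Calculated osmolality = 2·Na + glucose/18 + BUN/2.8
= 2·133 + 877/18 + 12/2.8
= 266 + 48.72 + 4.29
= 319.01 mOsm/kg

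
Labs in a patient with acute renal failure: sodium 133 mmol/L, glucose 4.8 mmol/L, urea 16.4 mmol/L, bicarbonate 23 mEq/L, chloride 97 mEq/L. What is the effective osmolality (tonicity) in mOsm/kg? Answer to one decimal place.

Effective osmolality excludes urea (freely permeant across cell membranes):
2·Na + glucose
= 2·133 + 4.8
= 266 + 4.8
= 270.8 mOsm/kg

270.8 mOsm/kg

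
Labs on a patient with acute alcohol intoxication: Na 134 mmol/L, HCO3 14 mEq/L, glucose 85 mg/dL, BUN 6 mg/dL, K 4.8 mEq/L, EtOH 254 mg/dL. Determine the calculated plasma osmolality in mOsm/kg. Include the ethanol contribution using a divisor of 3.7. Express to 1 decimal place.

343.5 mOsm/kg

Calculated osmolality = 2·Na + glucose/18 + BUN/2.8 + ethanol/3.7
= 2·134 + 85/18 + 6/2.8 + 254/3.7
= 268 + 4.72 + 2.14 + 68.65
= 343.51 mOsm/kg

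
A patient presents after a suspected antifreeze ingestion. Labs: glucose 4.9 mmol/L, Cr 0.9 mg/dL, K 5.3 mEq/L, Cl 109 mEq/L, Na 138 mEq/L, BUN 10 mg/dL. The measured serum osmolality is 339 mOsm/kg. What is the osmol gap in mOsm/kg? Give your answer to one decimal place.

54.5 mOsm/kg

Calculated osmolality = 2·Na + glucose + BUN/2.8
= 2·138 + 4.9 + 10/2.8
= 276 + 4.90 + 3.57
= 284.47 mOsm/kg ≈ 284.5 mOsm/kg
Osmolar gap = measured − calculated = 339 − 284.5 = 54.5 mOsm/kg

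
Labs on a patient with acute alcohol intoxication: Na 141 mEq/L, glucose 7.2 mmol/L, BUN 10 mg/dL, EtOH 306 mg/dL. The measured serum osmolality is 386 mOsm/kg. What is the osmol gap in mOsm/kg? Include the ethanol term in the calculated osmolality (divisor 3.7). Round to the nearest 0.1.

10.5 mOsm/kg

Calculated osmolality = 2·Na + glucose + BUN/2.8 + ethanol/3.7
= 2·141 + 7.2 + 10/2.8 + 306/3.7
= 282 + 7.20 + 3.57 + 82.70
= 375.47 mOsm/kg ≈ 375.5 mOsm/kg
Osmolar gap = measured − calculated = 386 − 375.5 = 10.5 mOsm/kg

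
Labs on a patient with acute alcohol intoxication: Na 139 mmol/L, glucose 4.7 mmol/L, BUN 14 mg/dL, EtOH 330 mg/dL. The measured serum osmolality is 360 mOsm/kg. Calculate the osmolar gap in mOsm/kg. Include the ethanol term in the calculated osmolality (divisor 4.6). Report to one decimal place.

0.6 mOsm/kg

Calculated osmolality = 2·Na + glucose + BUN/2.8 + ethanol/4.6
= 2·139 + 4.7 + 14/2.8 + 330/4.6
= 278 + 4.70 + 5 + 71.74
= 359.44 mOsm/kg ≈ 359.4 mOsm/kg
Osmolar gap = measured − calculated = 360 − 359.4 = 0.6 mOsm/kg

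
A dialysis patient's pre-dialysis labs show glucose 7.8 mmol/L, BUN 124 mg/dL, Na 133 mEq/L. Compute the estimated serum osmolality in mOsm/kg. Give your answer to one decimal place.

318.1 mOsm/kg

Calculated osmolality = 2·Na + glucose + BUN/2.8
= 2·133 + 7.8 + 124/2.8
= 266 + 7.80 + 44.29
= 318.09 mOsm/kg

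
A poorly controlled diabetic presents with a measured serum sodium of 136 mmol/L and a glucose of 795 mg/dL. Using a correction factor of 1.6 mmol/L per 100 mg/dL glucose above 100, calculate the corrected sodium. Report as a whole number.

147 mmol/L

Corrected Na = measured Na + 1.6 · (glucose − 100)/100
= 136 + 1.6 · (795 − 100)/100
= 136 + 11.1
= 147.1 mmol/L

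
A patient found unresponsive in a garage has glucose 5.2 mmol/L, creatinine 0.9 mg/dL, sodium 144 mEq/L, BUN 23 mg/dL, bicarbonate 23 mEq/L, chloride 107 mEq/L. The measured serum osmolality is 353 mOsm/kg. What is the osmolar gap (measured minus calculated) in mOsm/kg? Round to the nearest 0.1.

51.6 mOsm/kg

Calculated osmolality = 2·Na + glucose + BUN/2.8
= 2·144 + 5.2 + 23/2.8
= 288 + 5.20 + 8.21
= 301.41 mOsm/kg ≈ 301.4 mOsm/kg
Osmolar gap = measured − calculated = 353 − 301.4 = 51.6 mOsm/kg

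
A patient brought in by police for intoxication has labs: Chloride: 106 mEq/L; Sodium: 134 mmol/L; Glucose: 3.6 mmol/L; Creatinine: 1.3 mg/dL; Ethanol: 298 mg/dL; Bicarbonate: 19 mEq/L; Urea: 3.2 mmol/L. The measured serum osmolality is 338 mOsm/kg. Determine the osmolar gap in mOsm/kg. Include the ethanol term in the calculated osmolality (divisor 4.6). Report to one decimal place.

Calculated osmolality = 2·Na + glucose + urea + ethanol/4.6
= 2·134 + 3.6 + 3.2 + 298/4.6
= 268 + 3.60 + 3.20 + 64.78
= 339.58 mOsm/kg ≈ 339.6 mOsm/kg
Osmolar gap = measured − calculated = 338 − 339.6 = -1.6 mOsm/kg

-1.6 mOsm/kg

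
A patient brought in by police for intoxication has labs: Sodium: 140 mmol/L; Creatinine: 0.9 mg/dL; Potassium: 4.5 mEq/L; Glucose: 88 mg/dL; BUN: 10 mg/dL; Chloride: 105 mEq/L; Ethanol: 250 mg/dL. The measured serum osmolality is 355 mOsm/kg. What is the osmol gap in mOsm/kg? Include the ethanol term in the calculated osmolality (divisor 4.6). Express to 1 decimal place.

12.2 mOsm/kg

Calculated osmolality = 2·Na + glucose/18 + BUN/2.8 + ethanol/4.6
= 2·140 + 88/18 + 10/2.8 + 250/4.6
= 280 + 4.89 + 3.57 + 54.35
= 342.81 mOsm/kg ≈ 342.8 mOsm/kg
Osmolar gap = measured − calculated = 355 − 342.8 = 12.2 mOsm/kg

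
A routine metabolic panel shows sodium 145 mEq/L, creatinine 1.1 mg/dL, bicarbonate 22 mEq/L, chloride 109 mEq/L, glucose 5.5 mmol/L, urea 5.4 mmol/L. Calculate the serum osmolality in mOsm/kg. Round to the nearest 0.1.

Calculated osmolality = 2·Na + glucose + urea
= 2·145 + 5.5 + 5.4
= 290 + 5.50 + 5.40
= 300.9 mOsm/kg

300.9 mOsm/kg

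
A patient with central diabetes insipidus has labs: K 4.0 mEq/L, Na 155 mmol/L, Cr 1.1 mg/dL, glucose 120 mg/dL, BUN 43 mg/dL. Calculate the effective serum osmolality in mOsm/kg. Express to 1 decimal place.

Effective osmolality excludes urea (freely permeant across cell membranes):
2·Na + glucose/18
= 2·155 + 120/18
= 310 + 6.67
= 316.67 mOsm/kg

316.7 mOsm/kg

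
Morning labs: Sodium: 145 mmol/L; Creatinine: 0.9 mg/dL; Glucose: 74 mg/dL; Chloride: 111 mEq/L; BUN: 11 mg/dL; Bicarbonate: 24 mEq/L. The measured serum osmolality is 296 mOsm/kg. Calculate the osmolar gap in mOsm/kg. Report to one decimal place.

-2.0 mOsm/kg

Calculated osmolality = 2·Na + glucose/18 + BUN/2.8
= 2·145 + 74/18 + 11/2.8
= 290 + 4.11 + 3.93
= 298.04 mOsm/kg ≈ 298.0 mOsm/kg
Osmolar gap = measured − calculated = 296 − 298.0 = -2.0 mOsm/kg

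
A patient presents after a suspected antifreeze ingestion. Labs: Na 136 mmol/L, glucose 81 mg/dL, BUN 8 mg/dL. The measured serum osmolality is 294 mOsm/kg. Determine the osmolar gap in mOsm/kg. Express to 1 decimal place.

Calculated osmolality = 2·Na + glucose/18 + BUN/2.8
= 2·136 + 81/18 + 8/2.8
= 272 + 4.50 + 2.86
= 279.36 mOsm/kg ≈ 279.4 mOsm/kg
Osmolar gap = measured − calculated = 294 − 279.4 = 14.6 mOsm/kg

14.6 mOsm/kg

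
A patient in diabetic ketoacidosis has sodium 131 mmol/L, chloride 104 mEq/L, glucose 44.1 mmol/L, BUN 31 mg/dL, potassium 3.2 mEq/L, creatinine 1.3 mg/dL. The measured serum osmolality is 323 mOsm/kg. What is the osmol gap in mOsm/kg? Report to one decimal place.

5.8 mOsm/kg

Calculated osmolality = 2·Na + glucose + BUN/2.8
= 2·131 + 44.1 + 31/2.8
= 262 + 44.10 + 11.07
= 317.17 mOsm/kg ≈ 317.2 mOsm/kg
Osmolar gap = measured − calculated = 323 − 317.2 = 5.8 mOsm/kg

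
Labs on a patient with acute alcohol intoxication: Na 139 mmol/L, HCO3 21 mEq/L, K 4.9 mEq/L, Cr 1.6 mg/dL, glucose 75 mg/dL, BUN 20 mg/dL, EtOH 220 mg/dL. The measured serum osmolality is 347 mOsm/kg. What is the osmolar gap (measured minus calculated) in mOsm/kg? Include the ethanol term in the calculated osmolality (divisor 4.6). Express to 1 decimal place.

Calculated osmolality = 2·Na + glucose/18 + BUN/2.8 + ethanol/4.6
= 2·139 + 75/18 + 20/2.8 + 220/4.6
= 278 + 4.17 + 7.14 + 47.83
= 337.14 mOsm/kg ≈ 337.1 mOsm/kg
Osmolar gap = measured − calculated = 347 − 337.1 = 9.9 mOsm/kg

9.9 mOsm/kg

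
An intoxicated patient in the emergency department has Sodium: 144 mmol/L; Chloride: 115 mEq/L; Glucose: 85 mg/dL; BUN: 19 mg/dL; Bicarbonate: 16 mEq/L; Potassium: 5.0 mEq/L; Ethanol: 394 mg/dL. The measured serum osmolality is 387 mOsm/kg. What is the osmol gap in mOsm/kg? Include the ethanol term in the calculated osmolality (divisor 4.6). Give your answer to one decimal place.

Calculated osmolality = 2·Na + glucose/18 + BUN/2.8 + ethanol/4.6
= 2·144 + 85/18 + 19/2.8 + 394/4.6
= 288 + 4.72 + 6.79 + 85.65
= 385.16 mOsm/kg ≈ 385.2 mOsm/kg
Osmolar gap = measured − calculated = 387 − 385.2 = 1.8 mOsm/kg

1.8 mOsm/kg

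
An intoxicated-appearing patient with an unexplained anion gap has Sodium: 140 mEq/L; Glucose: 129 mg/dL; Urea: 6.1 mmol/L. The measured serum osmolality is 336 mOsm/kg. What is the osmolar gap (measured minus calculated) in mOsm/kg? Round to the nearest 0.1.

Calculated osmolality = 2·Na + glucose/18 + urea
= 2·140 + 129/18 + 6.1
= 280 + 7.17 + 6.10
= 293.27 mOsm/kg ≈ 293.3 mOsm/kg
Osmolar gap = measured − calculated = 336 − 293.3 = 42.7 mOsm/kg

42.7 mOsm/kg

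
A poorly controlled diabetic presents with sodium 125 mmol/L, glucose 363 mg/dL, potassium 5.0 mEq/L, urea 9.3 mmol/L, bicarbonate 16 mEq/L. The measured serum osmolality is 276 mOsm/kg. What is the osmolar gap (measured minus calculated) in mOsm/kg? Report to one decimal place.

-3.5 mOsm/kg

Calculated osmolality = 2·Na + glucose/18 + urea
= 2·125 + 363/18 + 9.3
= 250 + 20.17 + 9.30
= 279.47 mOsm/kg ≈ 279.5 mOsm/kg
Osmolar gap = measured − calculated = 276 − 279.5 = -3.5 mOsm/kg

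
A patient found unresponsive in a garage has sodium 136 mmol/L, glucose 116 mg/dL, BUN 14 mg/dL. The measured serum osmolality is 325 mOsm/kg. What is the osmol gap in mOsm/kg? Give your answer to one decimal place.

Calculated osmolality = 2·Na + glucose/18 + BUN/2.8
= 2·136 + 116/18 + 14/2.8
= 272 + 6.44 + 5
= 283.44 mOsm/kg ≈ 283.4 mOsm/kg
Osmolar gap = measured − calculated = 325 − 283.4 = 41.6 mOsm/kg

41.6 mOsm/kg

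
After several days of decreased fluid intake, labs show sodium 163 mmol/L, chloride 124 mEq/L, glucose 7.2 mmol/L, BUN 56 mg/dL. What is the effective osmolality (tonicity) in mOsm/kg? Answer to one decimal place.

333.2 mOsm/kg

Effective osmolality excludes urea (freely permeant across cell membranes):
2·Na + glucose
= 2·163 + 7.2
= 326 + 7.2
= 333.2 mOsm/kg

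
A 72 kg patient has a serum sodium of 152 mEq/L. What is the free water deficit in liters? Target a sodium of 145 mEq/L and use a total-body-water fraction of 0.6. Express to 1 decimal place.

TBW = 0.6 · 72 = 43.2 L
Free water deficit = TBW · (Na/145 − 1)
= 43.2 · (152/145 − 1)
= 43.2 · 0.0483
= 2.09 L

2.1 L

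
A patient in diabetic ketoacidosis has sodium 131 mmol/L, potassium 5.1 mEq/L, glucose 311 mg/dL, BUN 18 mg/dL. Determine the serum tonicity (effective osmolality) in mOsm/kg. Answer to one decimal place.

Effective osmolality excludes urea (freely permeant across cell membranes):
2·Na + glucose/18
= 2·131 + 311/18
= 262 + 17.28
= 279.28 mOsm/kg

279.3 mOsm/kg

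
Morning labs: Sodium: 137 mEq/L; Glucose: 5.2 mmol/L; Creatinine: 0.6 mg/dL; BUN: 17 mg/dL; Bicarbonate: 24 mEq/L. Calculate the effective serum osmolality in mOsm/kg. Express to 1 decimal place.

Effective osmolality excludes urea (freely permeant across cell membranes):
2·Na + glucose
= 2·137 + 5.2
= 274 + 5.2
= 279.2 mOsm/kg

279.2 mOsm/kg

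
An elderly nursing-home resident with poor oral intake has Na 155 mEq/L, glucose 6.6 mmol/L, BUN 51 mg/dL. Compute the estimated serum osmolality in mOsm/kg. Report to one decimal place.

334.8 mOsm/kg

Calculated osmolality = 2·Na + glucose + BUN/2.8
= 2·155 + 6.6 + 51/2.8
= 310 + 6.60 + 18.21
= 334.81 mOsm/kg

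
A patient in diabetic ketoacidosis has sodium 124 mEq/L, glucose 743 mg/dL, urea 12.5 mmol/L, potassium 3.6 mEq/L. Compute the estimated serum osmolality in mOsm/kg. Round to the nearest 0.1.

301.8 mOsm/kg

Calculated osmolality = 2·Na + glucose/18 + urea
= 2·124 + 743/18 + 12.5
= 248 + 41.28 + 12.50
= 301.78 mOsm/kg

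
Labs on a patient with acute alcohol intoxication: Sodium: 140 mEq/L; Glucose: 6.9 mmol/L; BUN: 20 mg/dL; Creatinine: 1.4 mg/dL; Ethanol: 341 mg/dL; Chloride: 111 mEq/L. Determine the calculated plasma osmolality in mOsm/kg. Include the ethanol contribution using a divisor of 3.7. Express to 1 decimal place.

386.2 mOsm/kg

Calculated osmolality = 2·Na + glucose + BUN/2.8 + ethanol/3.7
= 2·140 + 6.9 + 20/2.8 + 341/3.7
= 280 + 6.90 + 7.14 + 92.16
= 386.2 mOsm/kg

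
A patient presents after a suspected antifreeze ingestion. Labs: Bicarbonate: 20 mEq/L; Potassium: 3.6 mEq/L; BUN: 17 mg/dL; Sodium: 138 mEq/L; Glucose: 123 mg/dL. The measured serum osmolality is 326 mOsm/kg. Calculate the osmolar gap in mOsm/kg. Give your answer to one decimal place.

Calculated osmolality = 2·Na + glucose/18 + BUN/2.8
= 2·138 + 123/18 + 17/2.8
= 276 + 6.83 + 6.07
= 288.9 mOsm/kg ≈ 288.9 mOsm/kg
Osmolar gap = measured − calculated = 326 − 288.9 = 37.1 mOsm/kg

37.1 mOsm/kg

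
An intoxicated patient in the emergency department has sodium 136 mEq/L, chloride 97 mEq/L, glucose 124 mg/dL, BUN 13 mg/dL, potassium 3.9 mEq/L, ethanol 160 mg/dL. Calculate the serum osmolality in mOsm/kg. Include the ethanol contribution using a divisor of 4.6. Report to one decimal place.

Calculated osmolality = 2·Na + glucose/18 + BUN/2.8 + ethanol/4.6
= 2·136 + 124/18 + 13/2.8 + 160/4.6
= 272 + 6.89 + 4.64 + 34.78
= 318.31 mOsm/kg

318.3 mOsm/kg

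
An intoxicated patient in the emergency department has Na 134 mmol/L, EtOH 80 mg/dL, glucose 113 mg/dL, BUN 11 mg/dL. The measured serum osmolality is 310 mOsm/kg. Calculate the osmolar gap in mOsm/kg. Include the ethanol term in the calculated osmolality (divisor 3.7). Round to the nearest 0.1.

10.2 mOsm/kg

Calculated osmolality = 2·Na + glucose/18 + BUN/2.8 + ethanol/3.7
= 2·134 + 113/18 + 11/2.8 + 80/3.7
= 268 + 6.28 + 3.93 + 21.62
= 299.83 mOsm/kg ≈ 299.8 mOsm/kg
Osmolar gap = measured − calculated = 310 − 299.8 = 10.2 mOsm/kg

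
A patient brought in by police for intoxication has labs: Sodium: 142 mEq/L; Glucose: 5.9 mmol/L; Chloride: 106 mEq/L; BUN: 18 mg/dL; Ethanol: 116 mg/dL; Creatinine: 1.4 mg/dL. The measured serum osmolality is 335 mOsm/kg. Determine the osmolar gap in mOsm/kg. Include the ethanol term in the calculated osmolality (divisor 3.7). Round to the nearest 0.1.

7.3 mOsm/kg

Calculated osmolality = 2·Na + glucose + BUN/2.8 + ethanol/3.7
= 2·142 + 5.9 + 18/2.8 + 116/3.7
= 284 + 5.90 + 6.43 + 31.35
= 327.68 mOsm/kg ≈ 327.7 mOsm/kg
Osmolar gap = measured − calculated = 335 − 327.7 = 7.3 mOsm/kg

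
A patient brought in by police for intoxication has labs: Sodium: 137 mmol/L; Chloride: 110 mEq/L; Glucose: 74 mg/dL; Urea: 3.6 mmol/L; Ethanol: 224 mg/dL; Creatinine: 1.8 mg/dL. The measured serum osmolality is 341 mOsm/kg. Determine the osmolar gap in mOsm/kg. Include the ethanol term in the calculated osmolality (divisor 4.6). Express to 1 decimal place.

10.6 mOsm/kg

Calculated osmolality = 2·Na + glucose/18 + urea + ethanol/4.6
= 2·137 + 74/18 + 3.6 + 224/4.6
= 274 + 4.11 + 3.60 + 48.70
= 330.41 mOsm/kg ≈ 330.4 mOsm/kg
Osmolar gap = measured − calculated = 341 − 330.4 = 10.6 mOsm/kg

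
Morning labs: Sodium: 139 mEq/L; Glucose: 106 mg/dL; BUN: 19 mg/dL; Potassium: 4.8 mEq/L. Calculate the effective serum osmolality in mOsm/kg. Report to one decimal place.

283.9 mOsm/kg

Effective osmolality excludes urea (freely permeant across cell membranes):
2·Na + glucose/18
= 2·139 + 106/18
= 278 + 5.89
= 283.89 mOsm/kg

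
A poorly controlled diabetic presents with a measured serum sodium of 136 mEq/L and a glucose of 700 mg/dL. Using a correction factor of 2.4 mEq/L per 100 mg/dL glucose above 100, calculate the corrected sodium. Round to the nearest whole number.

Corrected Na = measured Na + 2.4 · (glucose − 100)/100
= 136 + 2.4 · (700 − 100)/100
= 136 + 14.4
= 150.4 mEq/L

150 mEq/L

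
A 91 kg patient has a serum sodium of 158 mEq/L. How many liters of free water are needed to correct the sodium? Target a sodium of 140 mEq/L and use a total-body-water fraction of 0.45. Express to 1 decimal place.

5.3 L

TBW = 0.45 · 91 = 40.95 L
Free water deficit = TBW · (Na/140 − 1)
= 40.95 · (158/140 − 1)
= 40.95 · 0.1286
= 5.27 L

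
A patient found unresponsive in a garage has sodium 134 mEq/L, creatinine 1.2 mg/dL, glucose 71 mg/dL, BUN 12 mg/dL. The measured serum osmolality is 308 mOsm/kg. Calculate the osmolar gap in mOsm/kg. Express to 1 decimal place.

31.8 mOsm/kg

Calculated osmolality = 2·Na + glucose/18 + BUN/2.8
= 2·134 + 71/18 + 12/2.8
= 268 + 3.94 + 4.29
= 276.23 mOsm/kg ≈ 276.2 mOsm/kg
Osmolar gap = measured − calculated = 308 − 276.2 = 31.8 mOsm/kg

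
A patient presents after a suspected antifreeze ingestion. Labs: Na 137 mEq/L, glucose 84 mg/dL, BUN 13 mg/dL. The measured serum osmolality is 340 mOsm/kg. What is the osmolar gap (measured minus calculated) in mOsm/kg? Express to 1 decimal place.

56.7 mOsm/kg

Calculated osmolality = 2·Na + glucose/18 + BUN/2.8
= 2·137 + 84/18 + 13/2.8
= 274 + 4.67 + 4.64
= 283.31 mOsm/kg ≈ 283.3 mOsm/kg
Osmolar gap = measured − calculated = 340 − 283.3 = 56.7 mOsm/kg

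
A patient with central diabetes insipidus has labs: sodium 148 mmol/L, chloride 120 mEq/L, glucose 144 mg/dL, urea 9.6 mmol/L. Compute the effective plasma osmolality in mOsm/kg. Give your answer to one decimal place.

304.0 mOsm/kg

Effective osmolality excludes urea (freely permeant across cell membranes):
2·Na + glucose/18
= 2·148 + 144/18
= 296 + 8
= 304 mOsm/kg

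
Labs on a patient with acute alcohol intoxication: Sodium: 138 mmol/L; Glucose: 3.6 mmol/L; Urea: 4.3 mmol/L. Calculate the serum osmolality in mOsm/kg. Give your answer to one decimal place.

283.9 mOsm/kg

Calculated osmolality = 2·Na + glucose + urea
= 2·138 + 3.6 + 4.3
= 276 + 3.60 + 4.30
= 283.9 mOsm/kg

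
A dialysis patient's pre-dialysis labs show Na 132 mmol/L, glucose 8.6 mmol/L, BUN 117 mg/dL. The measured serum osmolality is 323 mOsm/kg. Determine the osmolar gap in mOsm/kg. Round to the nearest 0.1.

Calculated osmolality = 2·Na + glucose + BUN/2.8
= 2·132 + 8.6 + 117/2.8
= 264 + 8.60 + 41.79
= 314.39 mOsm/kg ≈ 314.4 mOsm/kg
Osmolar gap = measured − calculated = 323 − 314.4 = 8.6 mOsm/kg

8.6 mOsm/kg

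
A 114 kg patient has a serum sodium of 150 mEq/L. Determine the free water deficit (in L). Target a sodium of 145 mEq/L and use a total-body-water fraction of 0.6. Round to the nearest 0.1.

TBW = 0.6 · 114 = 68.4 L
Free water deficit = TBW · (Na/145 − 1)
= 68.4 · (150/145 − 1)
= 68.4 · 0.0345
= 2.36 L

2.4 L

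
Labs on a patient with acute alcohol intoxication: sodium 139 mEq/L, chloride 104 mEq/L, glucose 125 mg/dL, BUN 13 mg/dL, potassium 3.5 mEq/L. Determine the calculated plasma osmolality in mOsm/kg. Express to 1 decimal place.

Calculated osmolality = 2·Na + glucose/18 + BUN/2.8
= 2·139 + 125/18 + 13/2.8
= 278 + 6.94 + 4.64
= 289.58 mOsm/kg

289.6 mOsm/kg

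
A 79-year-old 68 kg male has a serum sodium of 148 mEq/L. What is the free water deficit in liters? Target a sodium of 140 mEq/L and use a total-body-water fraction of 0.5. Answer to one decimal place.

TBW = 0.5 · 68 = 34 L
Free water deficit = TBW · (Na/140 − 1)
= 34 · (148/140 − 1)
= 34 · 0.0571
= 1.94 L

1.9 L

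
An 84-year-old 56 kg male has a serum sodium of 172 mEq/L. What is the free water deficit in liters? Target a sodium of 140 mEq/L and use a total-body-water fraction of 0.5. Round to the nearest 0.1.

TBW = 0.5 · 56 = 28 L
Free water deficit = TBW · (Na/140 − 1)
= 28 · (172/140 − 1)
= 28 · 0.2286
= 6.4 L

6.4 L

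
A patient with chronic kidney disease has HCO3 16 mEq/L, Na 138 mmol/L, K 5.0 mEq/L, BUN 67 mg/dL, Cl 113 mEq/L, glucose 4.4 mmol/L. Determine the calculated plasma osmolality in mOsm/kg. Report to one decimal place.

304.3 mOsm/kg

Calculated osmolality = 2·Na + glucose + BUN/2.8
= 2·138 + 4.4 + 67/2.8
= 276 + 4.40 + 23.93
= 304.33 mOsm/kg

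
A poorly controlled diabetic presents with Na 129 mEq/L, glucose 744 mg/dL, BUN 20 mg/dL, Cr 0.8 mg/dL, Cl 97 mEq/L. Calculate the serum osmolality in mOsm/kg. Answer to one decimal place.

306.5 mOsm/kg

Calculated osmolality = 2·Na + glucose/18 + BUN/2.8
= 2·129 + 744/18 + 20/2.8
= 258 + 41.33 + 7.14
= 306.47 mOsm/kg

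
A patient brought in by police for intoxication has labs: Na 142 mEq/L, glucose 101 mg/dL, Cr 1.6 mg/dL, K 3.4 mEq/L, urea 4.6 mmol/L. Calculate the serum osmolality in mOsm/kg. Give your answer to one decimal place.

Calculated osmolality = 2·Na + glucose/18 + urea
= 2·142 + 101/18 + 4.6
= 284 + 5.61 + 4.60
= 294.21 mOsm/kg

294.2 mOsm/kg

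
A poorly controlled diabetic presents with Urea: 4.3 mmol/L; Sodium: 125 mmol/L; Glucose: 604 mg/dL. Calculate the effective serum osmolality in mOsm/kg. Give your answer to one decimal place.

283.6 mOsm/kg

Effective osmolality excludes urea (freely permeant across cell membranes):
2·Na + glucose/18
= 2·125 + 604/18
= 250 + 33.56
= 283.56 mOsm/kg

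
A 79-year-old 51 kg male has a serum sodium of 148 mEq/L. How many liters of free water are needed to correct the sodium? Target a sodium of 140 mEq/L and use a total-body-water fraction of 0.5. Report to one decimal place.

1.5 L

TBW = 0.5 · 51 = 25.5 L
Free water deficit = TBW · (Na/140 − 1)
= 25.5 · (148/140 − 1)
= 25.5 · 0.0571
= 1.46 L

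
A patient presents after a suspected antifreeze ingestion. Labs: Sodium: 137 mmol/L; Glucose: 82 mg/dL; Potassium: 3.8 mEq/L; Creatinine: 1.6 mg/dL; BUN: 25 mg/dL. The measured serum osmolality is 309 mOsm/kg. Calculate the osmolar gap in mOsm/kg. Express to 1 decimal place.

21.5 mOsm/kg

Calculated osmolality = 2·Na + glucose/18 + BUN/2.8
= 2·137 + 82/18 + 25/2.8
= 274 + 4.56 + 8.93
= 287.49 mOsm/kg ≈ 287.5 mOsm/kg
Osmolar gap = measured − calculated = 309 − 287.5 = 21.5 mOsm/kg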